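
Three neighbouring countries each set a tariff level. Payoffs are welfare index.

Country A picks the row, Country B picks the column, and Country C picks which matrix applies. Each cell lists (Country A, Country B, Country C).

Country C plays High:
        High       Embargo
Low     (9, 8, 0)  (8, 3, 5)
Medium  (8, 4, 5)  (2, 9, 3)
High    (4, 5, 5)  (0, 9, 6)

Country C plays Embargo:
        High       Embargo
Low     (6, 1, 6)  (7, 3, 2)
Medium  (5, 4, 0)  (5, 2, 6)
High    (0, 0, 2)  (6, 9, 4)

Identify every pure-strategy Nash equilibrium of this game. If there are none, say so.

No pure-strategy Nash equilibrium.

Country A against (High, High): payoffs 9, 8, 4 → best response Low.
Country A against (High, Embargo): payoffs 6, 5, 0 → best response Low.
Country A against (Embargo, High): payoffs 8, 2, 0 → best response Low.
Country A against (Embargo, Embargo): payoffs 7, 5, 6 → best response Low.
Country B against (Low, High): payoffs 8, 3 → best response High.
Country B against (Low, Embargo): payoffs 1, 3 → best response Embargo.
Country B against (Medium, High): payoffs 4, 9 → best response Embargo.
Country B against (Medium, Embargo): payoffs 4, 2 → best response High.
Country B against (High, High): payoffs 5, 9 → best response Embargo.
Country B against (High, Embargo): payoffs 0, 9 → best response Embargo.
Country C against (Low, High): payoffs 0, 6 → best response Embargo.
Country C against (Low, Embargo): payoffs 5, 2 → best response High.
Country C against (Medium, High): payoffs 5, 0 → best response High.
Country C against (Medium, Embargo): payoffs 3, 6 → best response Embargo.
Country C against (High, High): payoffs 5, 2 → best response High.
Country C against (High, Embargo): payoffs 6, 4 → best response High.
No profile is a mutual best response for all players.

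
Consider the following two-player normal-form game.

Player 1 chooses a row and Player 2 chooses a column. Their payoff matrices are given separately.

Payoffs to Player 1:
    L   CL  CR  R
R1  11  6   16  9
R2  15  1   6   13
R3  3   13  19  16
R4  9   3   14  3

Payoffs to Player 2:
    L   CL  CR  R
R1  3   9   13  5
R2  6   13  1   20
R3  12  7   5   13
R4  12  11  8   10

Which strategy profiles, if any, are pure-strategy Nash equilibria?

(R3, R)

Player 1 against L: payoffs 11, 15, 3, 9 → best response R2.
Player 1 against CL: payoffs 6, 1, 13, 3 → best response R3.
Player 1 against CR: payoffs 16, 6, 19, 14 → best response R3.
Player 1 against R: payoffs 9, 13, 16, 3 → best response R3.
Player 2 against R1: payoffs 3, 9, 13, 5 → best response CR.
Player 2 against R2: payoffs 6, 13, 1, 20 → best response R.
Player 2 against R3: payoffs 12, 7, 5, 13 → best response R.
Player 2 against R4: payoffs 12, 11, 8, 10 → best response L.
Mutual best responses: (R3, R).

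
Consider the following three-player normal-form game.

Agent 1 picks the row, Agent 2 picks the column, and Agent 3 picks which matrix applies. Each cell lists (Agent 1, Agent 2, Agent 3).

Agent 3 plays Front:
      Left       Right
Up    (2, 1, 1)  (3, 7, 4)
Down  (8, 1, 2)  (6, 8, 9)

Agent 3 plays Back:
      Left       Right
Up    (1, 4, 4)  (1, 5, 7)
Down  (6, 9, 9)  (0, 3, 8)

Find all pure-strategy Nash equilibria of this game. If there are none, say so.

(Up, Right, Back); (Down, Left, Back); (Down, Right, Front)

Check each profile: it is a Nash equilibrium iff no player can strictly gain by switching unilaterally.
(Up, Left, Front): Agent 1 can switch to Down (2 → 8). Not NE.
(Up, Left, Back): Agent 1 can switch to Down (1 → 6). Not NE.
(Up, Right, Front): Agent 1 can switch to Down (3 → 6). Not NE.
(Up, Right, Back): Agent 1 gets 1, best alternative 0; Agent 2 gets 5, best alternative 4; Agent 3 gets 7, best alternative 4. No profitable deviation — NE.
(Down, Left, Front): Agent 2 can switch to Right (1 → 8). Not NE.
(Down, Left, Back): Agent 1 gets 6, best alternative 1; Agent 2 gets 9, best alternative 3; Agent 3 gets 9, best alternative 2. No profitable deviation — NE.
(Down, Right, Front): Agent 1 gets 6, best alternative 3; Agent 2 gets 8, best alternative 1; Agent 3 gets 9, best alternative 8. No profitable deviation — NE.
(Down, Right, Back): Agent 1 can switch to Up (0 → 1). Not NE.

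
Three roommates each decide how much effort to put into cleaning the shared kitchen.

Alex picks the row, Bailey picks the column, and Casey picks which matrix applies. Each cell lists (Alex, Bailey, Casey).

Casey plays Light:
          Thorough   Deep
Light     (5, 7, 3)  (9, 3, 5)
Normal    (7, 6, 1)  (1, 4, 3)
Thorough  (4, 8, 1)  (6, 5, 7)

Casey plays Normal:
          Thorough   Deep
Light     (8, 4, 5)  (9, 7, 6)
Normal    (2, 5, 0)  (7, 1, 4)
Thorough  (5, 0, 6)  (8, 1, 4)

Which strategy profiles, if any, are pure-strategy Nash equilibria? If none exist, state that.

(Light, Thorough, Light): Alex can switch to Normal (5 → 7). Not NE.
(Light, Thorough, Normal): Bailey can switch to Deep (4 → 7). Not NE.
(Light, Deep, Light): Bailey can switch to Thorough (3 → 7). Not NE.
(Light, Deep, Normal): Alex gets 9, best alternative 8; Bailey gets 7, best alternative 4; Casey gets 6, best alternative 5. No profitable deviation — NE.
(Normal, Thorough, Light): Alex gets 7, best alternative 5; Bailey gets 6, best alternative 4; Casey gets 1, best alternative 0. No profitable deviation — NE.
(Normal, Thorough, Normal): Alex can switch to Light (2 → 8). Not NE.
(Normal, Deep, Light): Alex can switch to Light (1 → 9). Not NE.
(Normal, Deep, Normal): Alex can switch to Light (7 → 9). Not NE.
(Thorough, Thorough, Light): Alex can switch to Light (4 → 5). Not NE.
(Thorough, Thorough, Normal): Alex can switch to Light (5 → 8). Not NE.
(The remaining 2 profiles each have a profitable deviation by the same check.)

(Light, Deep, Normal) and (Normal, Thorough, Light)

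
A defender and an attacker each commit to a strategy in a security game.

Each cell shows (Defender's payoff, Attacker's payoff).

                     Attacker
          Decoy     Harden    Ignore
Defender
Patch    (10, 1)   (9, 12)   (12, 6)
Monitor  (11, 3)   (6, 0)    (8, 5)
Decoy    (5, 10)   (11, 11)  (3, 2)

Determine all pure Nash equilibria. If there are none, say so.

(Patch, Decoy): Defender can switch to Monitor (10 → 11). Not NE.
(Patch, Harden): Defender can switch to Decoy (9 → 11). Not NE.
(Patch, Ignore): Attacker can switch to Harden (6 → 12). Not NE.
(Monitor, Decoy): Attacker can switch to Ignore (3 → 5). Not NE.
(Monitor, Harden): Defender can switch to Patch (6 → 9). Not NE.
(Monitor, Ignore): Defender can switch to Patch (8 → 12). Not NE.
(Decoy, Harden): Defender gets 11, best alternative 9; Attacker gets 11, best alternative 10. No profitable deviation — NE.
(The remaining 2 profiles each have a profitable deviation by the same check.)

(Decoy, Harden)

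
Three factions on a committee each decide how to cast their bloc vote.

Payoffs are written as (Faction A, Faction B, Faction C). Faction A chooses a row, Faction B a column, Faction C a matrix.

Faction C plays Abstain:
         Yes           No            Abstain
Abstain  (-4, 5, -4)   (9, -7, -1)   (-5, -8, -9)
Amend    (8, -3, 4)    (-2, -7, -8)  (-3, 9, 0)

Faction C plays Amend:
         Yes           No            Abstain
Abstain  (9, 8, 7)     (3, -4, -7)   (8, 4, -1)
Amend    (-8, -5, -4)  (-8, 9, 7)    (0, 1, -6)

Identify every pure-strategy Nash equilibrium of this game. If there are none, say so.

The pure Nash equilibria are (Abstain, Yes, Amend) and (Amend, Abstain, Abstain).

Faction A against (Yes, Abstain): payoffs -4, 8 → best response Amend.
Faction A against (Yes, Amend): payoffs 9, -8 → best response Abstain.
Faction A against (No, Abstain): payoffs 9, -2 → best response Abstain.
Faction A against (No, Amend): payoffs 3, -8 → best response Abstain.
Faction A against (Abstain, Abstain): payoffs -5, -3 → best response Amend.
Faction A against (Abstain, Amend): payoffs 8, 0 → best response Abstain.
Faction B against (Abstain, Abstain): payoffs 5, -7, -8 → best response Yes.
Faction B against (Abstain, Amend): payoffs 8, -4, 4 → best response Yes.
Faction B against (Amend, Abstain): payoffs -3, -7, 9 → best response Abstain.
Faction B against (Amend, Amend): payoffs -5, 9, 1 → best response No.
Faction C against (Abstain, Yes): payoffs -4, 7 → best response Amend.
Faction C against (Abstain, No): payoffs -1, -7 → best response Abstain.
Faction C against (Abstain, Abstain): payoffs -9, -1 → best response Amend.
Faction C against (Amend, Yes): payoffs 4, -4 → best response Abstain.
Faction C against (Amend, No): payoffs -8, 7 → best response Amend.
Faction C against (Amend, Abstain): payoffs 0, -6 → best response Abstain.
Mutual best responses: (Abstain, Yes, Amend); (Amend, Abstain, Abstain).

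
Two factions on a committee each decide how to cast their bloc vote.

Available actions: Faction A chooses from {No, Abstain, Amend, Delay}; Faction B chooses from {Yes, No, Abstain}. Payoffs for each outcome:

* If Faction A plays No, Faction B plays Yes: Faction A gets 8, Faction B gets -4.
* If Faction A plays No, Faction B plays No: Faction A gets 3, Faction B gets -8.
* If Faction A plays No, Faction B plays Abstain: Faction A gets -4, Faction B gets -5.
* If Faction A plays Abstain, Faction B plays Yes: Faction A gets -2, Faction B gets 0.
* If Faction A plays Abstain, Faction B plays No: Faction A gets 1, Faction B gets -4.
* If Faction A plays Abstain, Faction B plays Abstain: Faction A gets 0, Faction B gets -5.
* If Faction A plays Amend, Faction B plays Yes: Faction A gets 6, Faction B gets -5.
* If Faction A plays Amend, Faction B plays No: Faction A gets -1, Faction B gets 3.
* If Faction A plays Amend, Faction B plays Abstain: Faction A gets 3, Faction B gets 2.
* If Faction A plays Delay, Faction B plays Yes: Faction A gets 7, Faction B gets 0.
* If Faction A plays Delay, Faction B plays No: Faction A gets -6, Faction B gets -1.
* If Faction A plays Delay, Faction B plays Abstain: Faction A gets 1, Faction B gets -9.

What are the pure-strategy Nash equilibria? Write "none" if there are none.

Faction A against Yes: payoffs 8, -2, 6, 7 → best response No.
Faction A against No: payoffs 3, 1, -1, -6 → best response No.
Faction A against Abstain: payoffs -4, 0, 3, 1 → best response Amend.
Faction B against No: payoffs -4, -8, -5 → best response Yes.
Faction B against Abstain: payoffs 0, -4, -5 → best response Yes.
Faction B against Amend: payoffs -5, 3, 2 → best response No.
Faction B against Delay: payoffs 0, -1, -9 → best response Yes.
Mutual best responses: (No, Yes).

Pure NE: (No, Yes)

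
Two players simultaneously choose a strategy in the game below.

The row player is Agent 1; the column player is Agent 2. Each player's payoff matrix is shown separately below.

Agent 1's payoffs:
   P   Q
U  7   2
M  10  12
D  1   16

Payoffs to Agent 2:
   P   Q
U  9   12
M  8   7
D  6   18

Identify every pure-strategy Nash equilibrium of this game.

(U, P): Agent 1 can switch to M (7 → 10). Not NE.
(U, Q): Agent 1 can switch to M (2 → 12). Not NE.
(M, P): Agent 1 gets 10, best alternative 7; Agent 2 gets 8, best alternative 7. No profitable deviation — NE.
(M, Q): Agent 1 can switch to D (12 → 16). Not NE.
(D, P): Agent 1 can switch to U (1 → 7). Not NE.
(D, Q): Agent 1 gets 16, best alternative 12; Agent 2 gets 18, best alternative 6. No profitable deviation — NE.

Pure-strategy Nash equilibria: (M, P), (D, Q)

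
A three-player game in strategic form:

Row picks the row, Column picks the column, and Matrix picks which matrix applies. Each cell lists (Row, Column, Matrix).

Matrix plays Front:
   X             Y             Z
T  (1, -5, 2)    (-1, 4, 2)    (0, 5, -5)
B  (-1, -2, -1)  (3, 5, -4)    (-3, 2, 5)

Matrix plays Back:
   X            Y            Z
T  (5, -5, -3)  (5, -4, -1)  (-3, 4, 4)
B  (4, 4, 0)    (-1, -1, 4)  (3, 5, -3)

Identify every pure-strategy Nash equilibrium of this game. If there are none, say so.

Row against (X, Front): payoffs 1, -1 → best response T.
Row against (X, Back): payoffs 5, 4 → best response T.
Row against (Y, Front): payoffs -1, 3 → best response B.
Row against (Y, Back): payoffs 5, -1 → best response T.
Row against (Z, Front): payoffs 0, -3 → best response T.
Row against (Z, Back): payoffs -3, 3 → best response B.
Column against (T, Front): payoffs -5, 4, 5 → best response Z.
Column against (T, Back): payoffs -5, -4, 4 → best response Z.
Column against (B, Front): payoffs -2, 5, 2 → best response Y.
Column against (B, Back): payoffs 4, -1, 5 → best response Z.
Matrix against (T, X): payoffs 2, -3 → best response Front.
Matrix against (T, Y): payoffs 2, -1 → best response Front.
Matrix against (T, Z): payoffs -5, 4 → best response Back.
Matrix against (B, X): payoffs -1, 0 → best response Back.
Matrix against (B, Y): payoffs -4, 4 → best response Back.
Matrix against (B, Z): payoffs 5, -3 → best response Front.
No profile is a mutual best response for all players.

none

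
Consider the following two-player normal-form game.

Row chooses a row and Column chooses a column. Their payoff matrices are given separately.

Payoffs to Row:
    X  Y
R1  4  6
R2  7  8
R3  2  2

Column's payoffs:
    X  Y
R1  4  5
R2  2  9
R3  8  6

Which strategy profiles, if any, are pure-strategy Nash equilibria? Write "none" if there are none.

(R2, Y)

Row against X: payoffs 4, 7, 2 → best response R2.
Row against Y: payoffs 6, 8, 2 → best response R2.
Column against R1: payoffs 4, 5 → best response Y.
Column against R2: payoffs 2, 9 → best response Y.
Column against R3: payoffs 8, 6 → best response X.
Mutual best responses: (R2, Y).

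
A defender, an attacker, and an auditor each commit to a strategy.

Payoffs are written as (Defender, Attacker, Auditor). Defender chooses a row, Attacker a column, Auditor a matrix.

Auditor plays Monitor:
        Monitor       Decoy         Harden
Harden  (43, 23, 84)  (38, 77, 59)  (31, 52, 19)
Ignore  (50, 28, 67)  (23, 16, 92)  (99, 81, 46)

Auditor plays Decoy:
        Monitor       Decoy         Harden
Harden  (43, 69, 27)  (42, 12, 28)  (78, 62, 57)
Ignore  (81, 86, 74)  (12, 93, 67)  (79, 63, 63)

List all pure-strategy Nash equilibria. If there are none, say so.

Pure NE: (Harden, Decoy, Monitor)

Defender against (Monitor, Monitor): payoffs 43, 50 → best response Ignore.
Defender against (Monitor, Decoy): payoffs 43, 81 → best response Ignore.
Defender against (Decoy, Monitor): payoffs 38, 23 → best response Harden.
Defender against (Decoy, Decoy): payoffs 42, 12 → best response Harden.
Defender against (Harden, Monitor): payoffs 31, 99 → best response Ignore.
Defender against (Harden, Decoy): payoffs 78, 79 → best response Ignore.
Attacker against (Harden, Monitor): payoffs 23, 77, 52 → best response Decoy.
Attacker against (Harden, Decoy): payoffs 69, 12, 62 → best response Monitor.
Attacker against (Ignore, Monitor): payoffs 28, 16, 81 → best response Harden.
Attacker against (Ignore, Decoy): payoffs 86, 93, 63 → best response Decoy.
Auditor against (Harden, Monitor): payoffs 84, 27 → best response Monitor.
Auditor against (Harden, Decoy): payoffs 59, 28 → best response Monitor.
Auditor against (Harden, Harden): payoffs 19, 57 → best response Decoy.
Auditor against (Ignore, Monitor): payoffs 67, 74 → best response Decoy.
Auditor against (Ignore, Decoy): payoffs 92, 67 → best response Monitor.
Auditor against (Ignore, Harden): payoffs 46, 63 → best response Decoy.
Mutual best responses: (Harden, Decoy, Monitor).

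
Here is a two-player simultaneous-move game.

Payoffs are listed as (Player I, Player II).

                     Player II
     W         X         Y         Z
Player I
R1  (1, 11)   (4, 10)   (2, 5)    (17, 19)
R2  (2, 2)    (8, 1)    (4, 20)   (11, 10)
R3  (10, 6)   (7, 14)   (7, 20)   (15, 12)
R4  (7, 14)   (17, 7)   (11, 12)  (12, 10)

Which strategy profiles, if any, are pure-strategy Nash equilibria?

(R1, Z)

Player I against W: payoffs 1, 2, 10, 7 → best response R3.
Player I against X: payoffs 4, 8, 7, 17 → best response R4.
Player I against Y: payoffs 2, 4, 7, 11 → best response R4.
Player I against Z: payoffs 17, 11, 15, 12 → best response R1.
Player II against R1: payoffs 11, 10, 5, 19 → best response Z.
Player II against R2: payoffs 2, 1, 20, 10 → best response Y.
Player II against R3: payoffs 6, 14, 20, 12 → best response Y.
Player II against R4: payoffs 14, 7, 12, 10 → best response W.
Mutual best responses: (R1, Z).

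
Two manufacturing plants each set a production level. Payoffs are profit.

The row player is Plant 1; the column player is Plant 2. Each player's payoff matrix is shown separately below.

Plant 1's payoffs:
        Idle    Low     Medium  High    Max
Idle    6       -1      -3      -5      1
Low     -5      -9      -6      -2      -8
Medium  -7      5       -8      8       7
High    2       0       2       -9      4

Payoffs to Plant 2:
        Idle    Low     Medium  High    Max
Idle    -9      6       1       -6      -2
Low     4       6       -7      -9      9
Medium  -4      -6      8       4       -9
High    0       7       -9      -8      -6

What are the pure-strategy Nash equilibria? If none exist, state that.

For each strategy profile, look for a profitable unilateral deviation.
(Idle, Idle): Plant 2 can switch to Low (-9 → 6). Not NE.
(Idle, Low): Plant 1 can switch to Medium (-1 → 5). Not NE.
(Idle, Medium): Plant 1 can switch to High (-3 → 2). Not NE.
(Idle, High): Plant 1 can switch to Low (-5 → -2). Not NE.
(Idle, Max): Plant 1 can switch to Medium (1 → 7). Not NE.
(Low, Idle): Plant 1 can switch to Idle (-5 → 6). Not NE.
(The remaining 14 profiles each have a profitable deviation by the same check.)

No pure-strategy Nash equilibrium.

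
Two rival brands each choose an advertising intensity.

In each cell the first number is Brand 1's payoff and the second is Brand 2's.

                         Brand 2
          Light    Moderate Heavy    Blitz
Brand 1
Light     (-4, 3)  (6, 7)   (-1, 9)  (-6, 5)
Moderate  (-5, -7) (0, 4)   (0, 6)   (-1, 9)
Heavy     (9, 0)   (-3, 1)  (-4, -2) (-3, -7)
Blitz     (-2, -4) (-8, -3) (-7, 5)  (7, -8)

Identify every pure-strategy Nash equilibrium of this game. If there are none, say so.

Check each profile: it is a Nash equilibrium iff no player can strictly gain by switching unilaterally.
(Light, Light): Brand 1 can switch to Heavy (-4 → 9). Not NE.
(Light, Moderate): Brand 2 can switch to Heavy (7 → 9). Not NE.
(Light, Heavy): Brand 1 can switch to Moderate (-1 → 0). Not NE.
(Light, Blitz): Brand 1 can switch to Moderate (-6 → -1). Not NE.
(Moderate, Light): Brand 1 can switch to Light (-5 → -4). Not NE.
(Moderate, Moderate): Brand 1 can switch to Light (0 → 6). Not NE.
(The remaining 10 profiles each have a profitable deviation by the same check.)

none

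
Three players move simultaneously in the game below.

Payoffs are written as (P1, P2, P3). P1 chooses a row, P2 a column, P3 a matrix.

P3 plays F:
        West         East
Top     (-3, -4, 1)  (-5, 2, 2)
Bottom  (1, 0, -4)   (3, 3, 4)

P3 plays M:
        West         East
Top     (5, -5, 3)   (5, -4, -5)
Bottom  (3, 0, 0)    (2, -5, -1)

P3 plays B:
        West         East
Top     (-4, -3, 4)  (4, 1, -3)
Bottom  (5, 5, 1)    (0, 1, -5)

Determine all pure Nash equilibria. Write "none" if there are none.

(Bottom, West, B), (Bottom, East, F)

For each strategy profile, look for a profitable unilateral deviation.
(Top, West, F): P1 can switch to Bottom (-3 → 1). Not NE.
(Top, West, M): P2 can switch to East (-5 → -4). Not NE.
(Top, West, B): P1 can switch to Bottom (-4 → 5). Not NE.
(Top, East, F): P1 can switch to Bottom (-5 → 3). Not NE.
(Top, East, M): P3 can switch to F (-5 → 2). Not NE.
(Top, East, B): P3 can switch to F (-3 → 2). Not NE.
(Bottom, West, B): P1 gets 5, best alternative -4; P2 gets 5, best alternative 1; P3 gets 1, best alternative 0. No profitable deviation — NE.
(Bottom, East, F): P1 gets 3, best alternative -5; P2 gets 3, best alternative 0; P3 gets 4, best alternative -1. No profitable deviation — NE.
(The remaining 4 profiles each have a profitable deviation by the same check.)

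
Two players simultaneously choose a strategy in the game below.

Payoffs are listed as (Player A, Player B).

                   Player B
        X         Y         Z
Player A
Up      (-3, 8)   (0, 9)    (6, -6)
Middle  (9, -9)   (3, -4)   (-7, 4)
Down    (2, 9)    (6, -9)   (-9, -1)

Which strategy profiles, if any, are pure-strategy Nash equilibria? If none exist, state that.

There is no pure-strategy Nash equilibrium.

Mark each player's best response to every combination of opponents' strategies; a profile where every player is best-responding is a pure Nash equilibrium.
Player A against X: payoffs -3, 9, 2 → best response Middle.
Player A against Y: payoffs 0, 3, 6 → best response Down.
Player A against Z: payoffs 6, -7, -9 → best response Up.
Player B against Up: payoffs 8, 9, -6 → best response Y.
Player B against Middle: payoffs -9, -4, 4 → best response Z.
Player B against Down: payoffs 9, -9, -1 → best response X.
No profile is a mutual best response for all players.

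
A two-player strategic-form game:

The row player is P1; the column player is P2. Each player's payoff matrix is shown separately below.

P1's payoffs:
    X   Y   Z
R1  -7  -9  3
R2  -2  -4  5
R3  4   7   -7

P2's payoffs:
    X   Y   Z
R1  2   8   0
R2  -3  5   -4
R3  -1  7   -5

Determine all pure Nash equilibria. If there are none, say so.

(R1, X): P1 can switch to R2 (-7 → -2). Not NE.
(R1, Y): P1 can switch to R2 (-9 → -4). Not NE.
(R1, Z): P1 can switch to R2 (3 → 5). Not NE.
(R2, X): P1 can switch to R3 (-2 → 4). Not NE.
(R2, Y): P1 can switch to R3 (-4 → 7). Not NE.
(R2, Z): P2 can switch to X (-4 → -3). Not NE.
(R3, X): P2 can switch to Y (-1 → 7). Not NE.
(R3, Y): P1 gets 7, best alternative -4; P2 gets 7, best alternative -1. No profitable deviation — NE.
(R3, Z): P1 can switch to R1 (-7 → 3). Not NE.

Pure NE: (R3, Y)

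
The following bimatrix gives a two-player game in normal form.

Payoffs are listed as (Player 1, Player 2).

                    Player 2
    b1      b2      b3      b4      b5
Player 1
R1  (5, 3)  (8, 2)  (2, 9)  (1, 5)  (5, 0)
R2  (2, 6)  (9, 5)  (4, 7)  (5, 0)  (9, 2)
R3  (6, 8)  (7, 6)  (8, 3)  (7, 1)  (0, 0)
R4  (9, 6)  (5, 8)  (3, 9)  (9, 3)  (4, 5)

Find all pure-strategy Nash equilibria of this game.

No pure-strategy Nash equilibrium.

(R1, b1): Player 1 can switch to R3 (5 → 6). Not NE.
(R1, b2): Player 1 can switch to R2 (8 → 9). Not NE.
(R1, b3): Player 1 can switch to R2 (2 → 4). Not NE.
(R1, b4): Player 1 can switch to R2 (1 → 5). Not NE.
(R1, b5): Player 1 can switch to R2 (5 → 9). Not NE.
(R2, b1): Player 1 can switch to R1 (2 → 5). Not NE.
(R2, b2): Player 2 can switch to b1 (5 → 6). Not NE.
(R2, b3): Player 1 can switch to R3 (4 → 8). Not NE.
(The remaining 12 profiles each have a profitable deviation by the same check.)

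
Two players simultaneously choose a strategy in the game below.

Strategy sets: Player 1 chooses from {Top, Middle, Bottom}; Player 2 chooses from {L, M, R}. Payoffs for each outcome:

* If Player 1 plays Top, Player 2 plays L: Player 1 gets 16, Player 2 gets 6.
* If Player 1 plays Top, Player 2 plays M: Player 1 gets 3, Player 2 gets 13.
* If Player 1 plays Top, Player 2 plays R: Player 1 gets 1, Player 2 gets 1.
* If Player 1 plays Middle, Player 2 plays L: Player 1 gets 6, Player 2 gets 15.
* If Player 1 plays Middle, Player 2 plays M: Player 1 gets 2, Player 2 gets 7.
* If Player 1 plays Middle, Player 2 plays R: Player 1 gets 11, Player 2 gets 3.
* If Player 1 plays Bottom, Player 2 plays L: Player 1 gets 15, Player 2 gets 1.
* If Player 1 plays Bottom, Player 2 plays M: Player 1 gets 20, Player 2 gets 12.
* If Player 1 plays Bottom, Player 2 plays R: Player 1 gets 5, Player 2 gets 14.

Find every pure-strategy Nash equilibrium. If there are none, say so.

Player 1 against L: payoffs 16, 6, 15 → best response Top.
Player 1 against M: payoffs 3, 2, 20 → best response Bottom.
Player 1 against R: payoffs 1, 11, 5 → best response Middle.
Player 2 against Top: payoffs 6, 13, 1 → best response M.
Player 2 against Middle: payoffs 15, 7, 3 → best response L.
Player 2 against Bottom: payoffs 1, 12, 14 → best response R.
No profile is a mutual best response for all players.

No pure-strategy Nash equilibrium.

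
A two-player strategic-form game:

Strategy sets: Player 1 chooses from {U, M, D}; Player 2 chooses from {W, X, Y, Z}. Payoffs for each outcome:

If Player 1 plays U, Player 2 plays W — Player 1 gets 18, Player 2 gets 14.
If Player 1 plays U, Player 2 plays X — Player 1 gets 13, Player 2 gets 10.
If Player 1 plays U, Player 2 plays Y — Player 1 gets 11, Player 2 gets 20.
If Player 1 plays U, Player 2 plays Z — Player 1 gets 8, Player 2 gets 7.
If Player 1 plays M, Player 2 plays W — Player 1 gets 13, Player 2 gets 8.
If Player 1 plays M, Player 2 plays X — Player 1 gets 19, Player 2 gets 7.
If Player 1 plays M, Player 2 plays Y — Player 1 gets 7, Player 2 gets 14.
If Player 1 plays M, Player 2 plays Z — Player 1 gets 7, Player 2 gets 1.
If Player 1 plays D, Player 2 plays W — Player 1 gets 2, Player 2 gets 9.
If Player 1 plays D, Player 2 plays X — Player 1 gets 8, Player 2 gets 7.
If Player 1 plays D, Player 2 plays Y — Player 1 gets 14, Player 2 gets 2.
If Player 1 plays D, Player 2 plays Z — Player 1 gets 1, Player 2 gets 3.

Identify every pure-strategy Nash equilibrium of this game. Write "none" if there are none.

Check each profile: it is a Nash equilibrium iff no player can strictly gain by switching unilaterally.
(U, W): Player 2 can switch to Y (14 → 20). Not NE.
(U, X): Player 1 can switch to M (13 → 19). Not NE.
(U, Y): Player 1 can switch to D (11 → 14). Not NE.
(U, Z): Player 2 can switch to W (7 → 14). Not NE.
(M, W): Player 1 can switch to U (13 → 18). Not NE.
(M, X): Player 2 can switch to W (7 → 8). Not NE.
(M, Y): Player 1 can switch to U (7 → 11). Not NE.
(M, Z): Player 1 can switch to U (7 → 8). Not NE.
(D, W): Player 1 can switch to U (2 → 18). Not NE.
(D, X): Player 1 can switch to U (8 → 13). Not NE.
(D, Y): Player 2 can switch to W (2 → 9). Not NE.
(D, Z): Player 1 can switch to U (1 → 8). Not NE.

There is no pure-strategy Nash equilibrium.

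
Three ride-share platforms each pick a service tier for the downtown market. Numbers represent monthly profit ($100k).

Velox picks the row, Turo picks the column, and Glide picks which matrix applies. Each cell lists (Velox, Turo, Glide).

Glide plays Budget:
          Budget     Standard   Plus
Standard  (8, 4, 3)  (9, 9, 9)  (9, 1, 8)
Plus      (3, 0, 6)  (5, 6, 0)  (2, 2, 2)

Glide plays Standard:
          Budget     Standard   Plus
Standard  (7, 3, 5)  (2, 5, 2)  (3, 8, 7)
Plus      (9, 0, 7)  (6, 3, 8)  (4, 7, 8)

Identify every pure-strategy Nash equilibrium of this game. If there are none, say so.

Mark each player's best response to every combination of opponents' strategies; a profile where every player is best-responding is a pure Nash equilibrium.
Velox against (Budget, Budget): payoffs 8, 3 → best response Standard.
Velox against (Budget, Standard): payoffs 7, 9 → best response Plus.
Velox against (Standard, Budget): payoffs 9, 5 → best response Standard.
Velox against (Standard, Standard): payoffs 2, 6 → best response Plus.
Velox against (Plus, Budget): payoffs 9, 2 → best response Standard.
Velox against (Plus, Standard): payoffs 3, 4 → best response Plus.
Turo against (Standard, Budget): payoffs 4, 9, 1 → best response Standard.
Turo against (Standard, Standard): payoffs 3, 5, 8 → best response Plus.
Turo against (Plus, Budget): payoffs 0, 6, 2 → best response Standard.
Turo against (Plus, Standard): payoffs 0, 3, 7 → best response Plus.
Glide against (Standard, Budget): payoffs 3, 5 → best response Standard.
Glide against (Standard, Standard): payoffs 9, 2 → best response Budget.
Glide against (Standard, Plus): payoffs 8, 7 → best response Budget.
Glide against (Plus, Budget): payoffs 6, 7 → best response Standard.
Glide against (Plus, Standard): payoffs 0, 8 → best response Standard.
Glide against (Plus, Plus): payoffs 2, 8 → best response Standard.
Mutual best responses: (Standard, Standard, Budget); (Plus, Plus, Standard).

Pure-strategy Nash equilibria: (Standard, Standard, Budget), (Plus, Plus, Standard)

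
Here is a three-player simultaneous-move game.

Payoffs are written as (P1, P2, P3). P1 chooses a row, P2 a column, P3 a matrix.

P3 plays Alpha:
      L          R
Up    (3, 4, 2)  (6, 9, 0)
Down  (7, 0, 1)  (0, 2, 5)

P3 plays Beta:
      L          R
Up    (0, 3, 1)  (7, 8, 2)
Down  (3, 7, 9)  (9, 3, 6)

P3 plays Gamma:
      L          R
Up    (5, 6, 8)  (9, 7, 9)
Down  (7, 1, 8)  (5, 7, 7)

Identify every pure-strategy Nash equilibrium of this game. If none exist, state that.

For each player, find the best response to each opponent profile; mutual best responses are the pure NE.
P1 against (L, Alpha): payoffs 3, 7 → best response Down.
P1 against (L, Beta): payoffs 0, 3 → best response Down.
P1 against (L, Gamma): payoffs 5, 7 → best response Down.
P1 against (R, Alpha): payoffs 6, 0 → best response Up.
P1 against (R, Beta): payoffs 7, 9 → best response Down.
P1 against (R, Gamma): payoffs 9, 5 → best response Up.
P2 against (Up, Alpha): payoffs 4, 9 → best response R.
P2 against (Up, Beta): payoffs 3, 8 → best response R.
P2 against (Up, Gamma): payoffs 6, 7 → best response R.
P2 against (Down, Alpha): payoffs 0, 2 → best response R.
P2 against (Down, Beta): payoffs 7, 3 → best response L.
P2 against (Down, Gamma): payoffs 1, 7 → best response R.
P3 against (Up, L): payoffs 2, 1, 8 → best response Gamma.
P3 against (Up, R): payoffs 0, 2, 9 → best response Gamma.
P3 against (Down, L): payoffs 1, 9, 8 → best response Beta.
P3 against (Down, R): payoffs 5, 6, 7 → best response Gamma.
Mutual best responses: (Up, R, Gamma); (Down, L, Beta).

The pure Nash equilibria are (Up, R, Gamma); (Down, L, Beta).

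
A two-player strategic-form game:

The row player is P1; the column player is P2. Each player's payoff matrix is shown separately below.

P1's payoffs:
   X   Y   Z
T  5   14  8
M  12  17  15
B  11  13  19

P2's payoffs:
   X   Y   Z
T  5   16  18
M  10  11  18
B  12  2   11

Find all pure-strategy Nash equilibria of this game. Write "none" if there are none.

P1 against X: payoffs 5, 12, 11 → best response M.
P1 against Y: payoffs 14, 17, 13 → best response M.
P1 against Z: payoffs 8, 15, 19 → best response B.
P2 against T: payoffs 5, 16, 18 → best response Z.
P2 against M: payoffs 10, 11, 18 → best response Z.
P2 against B: payoffs 12, 2, 11 → best response X.
No profile is a mutual best response for all players.

This game has no pure Nash equilibrium.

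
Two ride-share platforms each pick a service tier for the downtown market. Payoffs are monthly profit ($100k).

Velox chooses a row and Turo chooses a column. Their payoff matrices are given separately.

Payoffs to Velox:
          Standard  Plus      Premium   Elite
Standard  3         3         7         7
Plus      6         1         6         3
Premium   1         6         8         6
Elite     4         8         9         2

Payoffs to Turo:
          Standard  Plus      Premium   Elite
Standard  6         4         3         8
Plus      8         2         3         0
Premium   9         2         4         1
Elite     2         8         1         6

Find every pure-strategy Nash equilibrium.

The pure Nash equilibria are (Standard, Elite), (Plus, Standard), (Elite, Plus).

Velox against Standard: payoffs 3, 6, 1, 4 → best response Plus.
Velox against Plus: payoffs 3, 1, 6, 8 → best response Elite.
Velox against Premium: payoffs 7, 6, 8, 9 → best response Elite.
Velox against Elite: payoffs 7, 3, 6, 2 → best response Standard.
Turo against Standard: payoffs 6, 4, 3, 8 → best response Elite.
Turo against Plus: payoffs 8, 2, 3, 0 → best response Standard.
Turo against Premium: payoffs 9, 2, 4, 1 → best response Standard.
Turo against Elite: payoffs 2, 8, 1, 6 → best response Plus.
Mutual best responses: (Standard, Elite); (Plus, Standard); (Elite, Plus).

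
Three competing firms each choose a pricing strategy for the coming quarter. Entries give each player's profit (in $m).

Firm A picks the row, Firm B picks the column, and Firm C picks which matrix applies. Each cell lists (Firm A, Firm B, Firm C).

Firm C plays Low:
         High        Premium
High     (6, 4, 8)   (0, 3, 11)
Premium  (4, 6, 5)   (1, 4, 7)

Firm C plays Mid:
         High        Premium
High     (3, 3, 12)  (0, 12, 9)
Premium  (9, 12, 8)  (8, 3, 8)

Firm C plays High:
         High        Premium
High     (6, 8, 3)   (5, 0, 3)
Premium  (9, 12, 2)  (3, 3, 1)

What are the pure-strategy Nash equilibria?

For each strategy profile, look for a profitable unilateral deviation.
(High, High, Low): Firm C can switch to Mid (8 → 12). Not NE.
(High, High, Mid): Firm A can switch to Premium (3 → 9). Not NE.
(High, High, High): Firm A can switch to Premium (6 → 9). Not NE.
(High, Premium, Low): Firm A can switch to Premium (0 → 1). Not NE.
(High, Premium, Mid): Firm A can switch to Premium (0 → 8). Not NE.
(High, Premium, High): Firm B can switch to High (0 → 8). Not NE.
(Premium, High, Mid): Firm A gets 9, best alternative 3; Firm B gets 12, best alternative 3; Firm C gets 8, best alternative 5. No profitable deviation — NE.
(The remaining 5 profiles each have a profitable deviation by the same check.)

(Premium, High, Mid)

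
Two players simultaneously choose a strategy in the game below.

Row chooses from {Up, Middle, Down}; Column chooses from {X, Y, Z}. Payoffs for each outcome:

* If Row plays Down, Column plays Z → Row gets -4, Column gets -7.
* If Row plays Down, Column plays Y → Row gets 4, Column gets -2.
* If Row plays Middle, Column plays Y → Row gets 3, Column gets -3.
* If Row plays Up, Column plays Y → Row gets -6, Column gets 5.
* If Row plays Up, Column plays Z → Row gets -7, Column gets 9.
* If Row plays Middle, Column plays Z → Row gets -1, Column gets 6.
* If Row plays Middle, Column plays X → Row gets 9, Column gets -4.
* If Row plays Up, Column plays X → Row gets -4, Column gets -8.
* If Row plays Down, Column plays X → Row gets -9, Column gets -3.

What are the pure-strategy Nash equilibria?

Pure-strategy Nash equilibria: (Middle, Z) and (Down, Y)

For each strategy profile, look for a profitable unilateral deviation.
(Up, X): Row can switch to Middle (-4 → 9). Not NE.
(Up, Y): Row can switch to Middle (-6 → 3). Not NE.
(Up, Z): Row can switch to Middle (-7 → -1). Not NE.
(Middle, X): Column can switch to Y (-4 → -3). Not NE.
(Middle, Y): Row can switch to Down (3 → 4). Not NE.
(Middle, Z): Row gets -1, best alternative -4; Column gets 6, best alternative -3. No profitable deviation — NE.
(Down, X): Row can switch to Up (-9 → -4). Not NE.
(Down, Y): Row gets 4, best alternative 3; Column gets -2, best alternative -3. No profitable deviation — NE.
(Down, Z): Row can switch to Middle (-4 → -1). Not NE.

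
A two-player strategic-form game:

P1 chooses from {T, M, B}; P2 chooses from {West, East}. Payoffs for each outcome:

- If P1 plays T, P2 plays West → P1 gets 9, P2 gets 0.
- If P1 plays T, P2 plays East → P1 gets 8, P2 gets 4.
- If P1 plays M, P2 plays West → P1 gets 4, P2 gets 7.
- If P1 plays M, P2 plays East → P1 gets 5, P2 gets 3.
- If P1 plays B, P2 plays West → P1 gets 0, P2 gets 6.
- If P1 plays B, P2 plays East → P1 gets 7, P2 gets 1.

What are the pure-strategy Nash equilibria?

Pure NE: (T, East)

Mark each player's best response to every combination of opponents' strategies; a profile where every player is best-responding is a pure Nash equilibrium.
P1 against West: payoffs 9, 4, 0 → best response T.
P1 against East: payoffs 8, 5, 7 → best response T.
P2 against T: payoffs 0, 4 → best response East.
P2 against M: payoffs 7, 3 → best response West.
P2 against B: payoffs 6, 1 → best response West.
Mutual best responses: (T, East).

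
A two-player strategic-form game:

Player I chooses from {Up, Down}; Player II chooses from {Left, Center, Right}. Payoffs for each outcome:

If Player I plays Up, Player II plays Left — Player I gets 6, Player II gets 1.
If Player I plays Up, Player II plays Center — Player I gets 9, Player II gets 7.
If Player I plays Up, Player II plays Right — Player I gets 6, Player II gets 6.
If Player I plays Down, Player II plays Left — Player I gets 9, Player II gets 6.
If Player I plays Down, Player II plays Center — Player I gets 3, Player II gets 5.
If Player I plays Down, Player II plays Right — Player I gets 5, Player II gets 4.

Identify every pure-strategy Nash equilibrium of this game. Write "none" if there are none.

(Up, Left): Player I can switch to Down (6 → 9). Not NE.
(Up, Center): Player I gets 9, best alternative 3; Player II gets 7, best alternative 6. No profitable deviation — NE.
(Up, Right): Player II can switch to Center (6 → 7). Not NE.
(Down, Left): Player I gets 9, best alternative 6; Player II gets 6, best alternative 5. No profitable deviation — NE.
(Down, Center): Player I can switch to Up (3 → 9). Not NE.
(Down, Right): Player I can switch to Up (5 → 6). Not NE.

Pure-strategy Nash equilibria: (Up, Center) and (Down, Left)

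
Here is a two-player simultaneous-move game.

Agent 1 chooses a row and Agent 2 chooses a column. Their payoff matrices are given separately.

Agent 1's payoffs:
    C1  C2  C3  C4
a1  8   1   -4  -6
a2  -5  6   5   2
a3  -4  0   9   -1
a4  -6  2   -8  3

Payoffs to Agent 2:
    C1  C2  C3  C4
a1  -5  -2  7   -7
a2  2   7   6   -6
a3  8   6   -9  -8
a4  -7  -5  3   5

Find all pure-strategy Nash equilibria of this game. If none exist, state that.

Agent 1 against C1: payoffs 8, -5, -4, -6 → best response a1.
Agent 1 against C2: payoffs 1, 6, 0, 2 → best response a2.
Agent 1 against C3: payoffs -4, 5, 9, -8 → best response a3.
Agent 1 against C4: payoffs -6, 2, -1, 3 → best response a4.
Agent 2 against a1: payoffs -5, -2, 7, -7 → best response C3.
Agent 2 against a2: payoffs 2, 7, 6, -6 → best response C2.
Agent 2 against a3: payoffs 8, 6, -9, -8 → best response C1.
Agent 2 against a4: payoffs -7, -5, 3, 5 → best response C4.
Mutual best responses: (a2, C2); (a4, C4).

(a2, C2), (a4, C4)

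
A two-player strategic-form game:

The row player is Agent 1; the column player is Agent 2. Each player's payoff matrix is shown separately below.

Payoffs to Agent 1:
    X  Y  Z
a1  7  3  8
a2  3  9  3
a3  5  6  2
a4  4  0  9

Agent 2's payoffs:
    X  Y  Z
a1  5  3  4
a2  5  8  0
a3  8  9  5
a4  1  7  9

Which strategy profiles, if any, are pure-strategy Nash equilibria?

Pure-strategy Nash equilibria: (a1, X), (a2, Y), (a4, Z)

Agent 1 against X: payoffs 7, 3, 5, 4 → best response a1.
Agent 1 against Y: payoffs 3, 9, 6, 0 → best response a2.
Agent 1 against Z: payoffs 8, 3, 2, 9 → best response a4.
Agent 2 against a1: payoffs 5, 3, 4 → best response X.
Agent 2 against a2: payoffs 5, 8, 0 → best response Y.
Agent 2 against a3: payoffs 8, 9, 5 → best response Y.
Agent 2 against a4: payoffs 1, 7, 9 → best response Z.
Mutual best responses: (a1, X); (a2, Y); (a4, Z).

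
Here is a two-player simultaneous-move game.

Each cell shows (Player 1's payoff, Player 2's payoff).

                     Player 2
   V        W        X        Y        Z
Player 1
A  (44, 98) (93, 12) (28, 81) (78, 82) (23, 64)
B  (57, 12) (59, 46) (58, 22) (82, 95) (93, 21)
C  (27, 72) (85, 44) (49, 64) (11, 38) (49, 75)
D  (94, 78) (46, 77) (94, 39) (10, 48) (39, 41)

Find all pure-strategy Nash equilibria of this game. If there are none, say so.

(A, V): Player 1 can switch to B (44 → 57). Not NE.
(A, W): Player 2 can switch to V (12 → 98). Not NE.
(A, X): Player 1 can switch to B (28 → 58). Not NE.
(A, Y): Player 1 can switch to B (78 → 82). Not NE.
(A, Z): Player 1 can switch to B (23 → 93). Not NE.
(B, V): Player 1 can switch to D (57 → 94). Not NE.
(B, W): Player 1 can switch to A (59 → 93). Not NE.
(B, X): Player 1 can switch to D (58 → 94). Not NE.
(B, Y): Player 1 gets 82, best alternative 78; Player 2 gets 95, best alternative 46. No profitable deviation — NE.
(D, V): Player 1 gets 94, best alternative 57; Player 2 gets 78, best alternative 77. No profitable deviation — NE.
(The remaining 10 profiles each have a profitable deviation by the same check.)

(B, Y) and (D, V)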